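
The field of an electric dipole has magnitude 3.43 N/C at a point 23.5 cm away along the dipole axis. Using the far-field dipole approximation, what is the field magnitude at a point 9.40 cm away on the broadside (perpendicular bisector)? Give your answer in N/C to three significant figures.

E ≈ 26.8 N/C

Dipole fields scale as 1/r³ in the far field.
The axial field is twice the equatorial field at the same r, so the geometry factor is 1/2.
E₂ = E₁ · (1/2) · (r₁/r₂)³ = 3.43 · 0.5 · (23.5/9.40)³.
(r₁/r₂)³ = (2.5)³ = 15.62.
E₂ ≈ 26.80 N/C.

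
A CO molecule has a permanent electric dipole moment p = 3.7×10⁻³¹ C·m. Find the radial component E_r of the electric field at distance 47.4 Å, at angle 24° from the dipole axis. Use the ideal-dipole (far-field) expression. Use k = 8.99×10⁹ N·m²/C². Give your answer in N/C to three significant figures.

For a dipole, E_r = (2kp cosθ)/r³.
kp/r³ = (8.99×10⁹)(3.70×10⁻³¹)/(4.74×10⁻⁹)³ = 3.123×10⁴ N/C.
E_r = 2·3.123×10⁴·cos24° = 5.707×10⁴ N/C.

E_r ≈ 5.71×10⁴ N/C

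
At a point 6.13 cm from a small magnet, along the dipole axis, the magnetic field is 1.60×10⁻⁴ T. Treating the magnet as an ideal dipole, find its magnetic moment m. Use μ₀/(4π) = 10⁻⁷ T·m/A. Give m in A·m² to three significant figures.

m ≈ 0.184 A·m²

On axis B = (μ₀/4π)·2m/r³, so m = Br³·4π/(μ₀·2).
m = (1.60×10⁻⁴)·(0.0613)³ / (2·10⁻⁷) = 0.1843 A·m².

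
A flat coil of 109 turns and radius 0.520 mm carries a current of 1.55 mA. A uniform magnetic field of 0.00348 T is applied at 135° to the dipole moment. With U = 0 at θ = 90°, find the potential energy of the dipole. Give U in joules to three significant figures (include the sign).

m = NIA = NIπa² = 109·(0.00155)·π·(5.20×10⁻⁴)² = 1.435×10⁻⁷ A·m².
U = −m·B = −mB cosθ.
U = −(1.435×10⁻⁷)(0.00348)·cos135° = 3.531×10⁻¹⁰ J.

U ≈ 3.53×10⁻¹⁰ J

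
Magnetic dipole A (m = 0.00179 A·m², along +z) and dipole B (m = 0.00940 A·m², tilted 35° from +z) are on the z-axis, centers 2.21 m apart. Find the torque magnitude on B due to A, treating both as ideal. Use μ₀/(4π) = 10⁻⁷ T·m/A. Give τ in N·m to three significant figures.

Dipole B is on the axis of dipole A, so B₁ there is axial: B₁ = (μ₀/4π)·2m₁/r³ along +z.
B₁ = 2(10⁻⁷)(0.00179)/(2.21)³ = 3.317×10⁻¹¹ T.
τ = m₂ B₁ sinθ.
τ = (0.00940)(3.317×10⁻¹¹)·sin35° = 1.788×10⁻¹³ N·m.

τ ≈ 1.79×10⁻¹³ N·m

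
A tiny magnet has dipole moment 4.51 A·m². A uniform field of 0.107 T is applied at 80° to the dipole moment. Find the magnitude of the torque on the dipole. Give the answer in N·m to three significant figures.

τ ≈ 0.475 N·m

Torque on a magnetic dipole: τ = mB sinθ.
τ = (4.51)(0.107)·sin80° = 0.4752 N·m.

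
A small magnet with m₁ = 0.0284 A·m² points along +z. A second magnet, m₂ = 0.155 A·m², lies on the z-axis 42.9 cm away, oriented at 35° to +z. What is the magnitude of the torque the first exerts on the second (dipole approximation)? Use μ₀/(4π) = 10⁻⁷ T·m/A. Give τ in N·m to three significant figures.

Dipole B is on the axis of dipole A, so B₁ there is axial: B₁ = (μ₀/4π)·2m₁/r³ along +z.
B₁ = 2(10⁻⁷)(0.0284)/(0.429)³ = 7.194×10⁻⁸ T.
τ = m₂ B₁ sinθ.
τ = (0.155)(7.194×10⁻⁸)·sin35° = 6.396×10⁻⁹ N·m.

τ ≈ 6.40×10⁻⁹ N·m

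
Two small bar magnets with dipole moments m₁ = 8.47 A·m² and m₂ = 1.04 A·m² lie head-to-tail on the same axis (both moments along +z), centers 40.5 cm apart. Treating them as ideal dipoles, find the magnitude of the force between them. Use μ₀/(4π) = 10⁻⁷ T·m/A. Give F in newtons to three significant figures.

On-axis B of dipole 1: B = (μ₀/4π)·2m₁/r³. Force on dipole 2: F = m₂·dB/dr.
dB/dr = −(μ₀/4π)·6m₁/r⁴, so |F| = (μ₀/4π)·6m₁m₂/r⁴.
F = 6(10⁻⁷)(8.47)(1.04)/(0.405)⁴ = 1.964×10⁻⁴ N.

F ≈ 1.96×10⁻⁴ N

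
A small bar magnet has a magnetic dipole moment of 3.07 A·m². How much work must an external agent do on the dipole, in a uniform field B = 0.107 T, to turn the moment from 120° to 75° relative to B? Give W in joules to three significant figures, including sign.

W ≈ -0.249 J

W_ext = ΔU = −mB cosθ₂ + mB cosθ₁ = mB(cosθ₁ − cosθ₂).
W = (3.07)(0.107)·(cos120° − cos75°) = (0.3285)·(-0.7588) = -0.2493 J.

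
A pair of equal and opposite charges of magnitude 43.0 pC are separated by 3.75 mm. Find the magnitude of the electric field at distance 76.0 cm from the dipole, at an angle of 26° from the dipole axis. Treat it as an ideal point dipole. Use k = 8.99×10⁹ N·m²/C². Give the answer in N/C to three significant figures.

Dipole moment p = qd = (4.30×10⁻¹¹ C)(0.00375 m) = 1.613×10⁻¹³ C·m.
At angle θ the dipole field magnitude is E = (kp/r³)·√(1 + 3cos²θ).
kp/r³ = (8.99×10⁹)(1.613×10⁻¹³) / (0.760)³ = 0.003303 N/C.
√(1 + 3cos²26°) = √(1 + 3·0.8078) = √3.4235 ≈ 1.8503.
E ≈ 0.003303 × 1.850 = 0.006112 N/C.

E ≈ 0.00611 N/C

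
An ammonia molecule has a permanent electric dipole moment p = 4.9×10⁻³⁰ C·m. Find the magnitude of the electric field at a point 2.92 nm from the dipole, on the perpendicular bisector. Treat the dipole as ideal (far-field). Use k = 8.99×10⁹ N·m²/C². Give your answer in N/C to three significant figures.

E ≈ 1.77×10⁶ N/C

On the perpendicular bisector E = kp/r³ (half the axial value at the same distance).
E = (8.99×10⁹)(4.90×10⁻³⁰) / (2.92×10⁻⁹)³ = 1.769×10⁶ N/C.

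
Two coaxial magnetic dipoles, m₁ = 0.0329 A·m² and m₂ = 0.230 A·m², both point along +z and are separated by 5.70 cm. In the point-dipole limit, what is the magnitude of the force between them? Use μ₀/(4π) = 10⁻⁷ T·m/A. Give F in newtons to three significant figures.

F ≈ 4.30×10⁻⁴ N

On-axis B of dipole 1: B = (μ₀/4π)·2m₁/r³. Force on dipole 2: F = m₂·dB/dr.
dB/dr = −(μ₀/4π)·6m₁/r⁴, so |F| = (μ₀/4π)·6m₁m₂/r⁴.
F = 6(10⁻⁷)(0.0329)(0.230)/(0.0570)⁴ = 4.301×10⁻⁴ N.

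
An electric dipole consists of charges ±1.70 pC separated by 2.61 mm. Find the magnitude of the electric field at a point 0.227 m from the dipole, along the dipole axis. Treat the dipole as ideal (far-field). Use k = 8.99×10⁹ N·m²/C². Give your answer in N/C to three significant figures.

Dipole moment p = qd = (1.70×10⁻¹² C)(0.00261 m) = 4.437×10⁻¹⁵ C·m.
On the dipole axis E = 2kp/r³.
E = 2·(8.99×10⁹)(4.437×10⁻¹⁵) / (0.227)³ = 0.006820 N/C.

E ≈ 0.00682 N/C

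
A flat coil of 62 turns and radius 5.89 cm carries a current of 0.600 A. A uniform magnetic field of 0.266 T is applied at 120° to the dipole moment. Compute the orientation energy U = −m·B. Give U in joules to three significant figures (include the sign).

m = NIA = NIπa² = 62·(0.600)·π·(0.0589)² = 0.4054 A·m².
U = −m·B = −mB cosθ.
U = −(0.4054)(0.266)·cos120° = 0.05392 J.

U ≈ 0.0539 J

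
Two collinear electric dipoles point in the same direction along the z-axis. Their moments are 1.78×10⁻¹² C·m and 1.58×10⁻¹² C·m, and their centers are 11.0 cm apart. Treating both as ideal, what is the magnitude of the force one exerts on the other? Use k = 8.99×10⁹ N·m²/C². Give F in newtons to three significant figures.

F ≈ 1.04×10⁻⁹ N

On-axis field of dipole 1 at distance r: E = 2kp₁/r³. Force on dipole 2 is F = p₂·dE/dr (gradient along axis).
dE/dr = −6kp₁/r⁴, so |F| = 6kp₁p₂/r⁴ (attractive for aligned moments).
F = 6(8.99×10⁹)(1.78×10⁻¹²)(1.58×10⁻¹²)/(0.110)⁴ = 1.036×10⁻⁹ N.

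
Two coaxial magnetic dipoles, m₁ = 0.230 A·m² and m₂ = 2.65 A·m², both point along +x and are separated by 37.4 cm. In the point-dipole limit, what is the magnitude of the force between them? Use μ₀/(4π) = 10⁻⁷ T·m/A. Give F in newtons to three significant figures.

F ≈ 1.87×10⁻⁵ N

On-axis B of dipole 1: B = (μ₀/4π)·2m₁/r³. Force on dipole 2: F = m₂·dB/dr.
dB/dr = −(μ₀/4π)·6m₁/r⁴, so |F| = (μ₀/4π)·6m₁m₂/r⁴.
F = 6(10⁻⁷)(0.230)(2.65)/(0.374)⁴ = 1.869×10⁻⁵ N.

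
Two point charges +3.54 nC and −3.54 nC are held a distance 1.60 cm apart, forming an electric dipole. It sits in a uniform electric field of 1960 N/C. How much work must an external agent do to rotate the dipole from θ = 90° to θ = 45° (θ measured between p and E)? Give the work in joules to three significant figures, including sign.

W ≈ -7.85×10⁻⁸ J

Dipole moment p = qd = (3.54×10⁻⁹ C)(0.0160 m) = 5.664×10⁻¹¹ C·m.
W_ext = ΔU = U(θ₂) − U(θ₁) = −pE cosθ₂ − (−pE cosθ₁) = pE(cosθ₁ − cosθ₂).
W = (5.664×10⁻¹¹)(1960)·(cos90° − cos45°) = (1.110×10⁻⁷)·(-0.7071) = -7.850×10⁻⁸ J.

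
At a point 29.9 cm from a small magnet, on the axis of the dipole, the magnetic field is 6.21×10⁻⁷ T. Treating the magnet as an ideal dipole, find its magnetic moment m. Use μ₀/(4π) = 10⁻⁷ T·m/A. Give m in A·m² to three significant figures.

m ≈ 0.0830 A·m²

On axis B = (μ₀/4π)·2m/r³, so m = Br³·4π/(μ₀·2).
m = (6.21×10⁻⁷)·(0.299)³ / (2·10⁻⁷) = 0.08300 A·m².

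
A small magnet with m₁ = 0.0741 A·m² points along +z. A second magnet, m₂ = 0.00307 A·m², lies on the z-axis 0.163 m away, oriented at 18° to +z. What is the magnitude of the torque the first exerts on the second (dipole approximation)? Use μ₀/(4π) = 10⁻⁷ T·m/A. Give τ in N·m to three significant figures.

τ ≈ 3.25×10⁻⁹ N·m

Dipole B is on the axis of dipole A, so B₁ there is axial: B₁ = (μ₀/4π)·2m₁/r³ along +z.
B₁ = 2(10⁻⁷)(0.0741)/(0.163)³ = 3.422×10⁻⁶ T.
τ = m₂ B₁ sinθ.
τ = (0.00307)(3.422×10⁻⁶)·sin18° = 3.246×10⁻⁹ N·m.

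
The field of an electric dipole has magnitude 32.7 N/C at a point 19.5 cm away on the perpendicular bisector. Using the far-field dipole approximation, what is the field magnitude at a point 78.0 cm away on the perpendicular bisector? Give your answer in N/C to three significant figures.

E ≈ 0.511 N/C

Dipole fields scale as 1/r³ in the far field; the geometry is the same at both points.
E₂ = E₁ · (r₁/r₂)³ = 32.7 · (19.5/78.0)³.
(r₁/r₂)³ = (0.25)³ = 0.01562.
E₂ ≈ 0.5109 N/C.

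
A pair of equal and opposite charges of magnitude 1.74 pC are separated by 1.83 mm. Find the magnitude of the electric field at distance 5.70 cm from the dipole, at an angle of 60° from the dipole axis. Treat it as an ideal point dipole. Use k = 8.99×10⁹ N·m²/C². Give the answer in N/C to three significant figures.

Dipole moment p = qd = (1.74×10⁻¹² C)(0.00183 m) = 3.184×10⁻¹⁵ C·m.
At angle θ the dipole field magnitude is E = (kp/r³)·√(1 + 3cos²θ).
kp/r³ = (8.99×10⁹)(3.184×10⁻¹⁵) / (0.0570)³ = 0.1546 N/C.
√(1 + 3cos²60°) = √(1 + 3·0.2500) = √1.7500 ≈ 1.3229.
E ≈ 0.1546 × 1.323 = 0.2045 N/C.

E ≈ 0.204 N/C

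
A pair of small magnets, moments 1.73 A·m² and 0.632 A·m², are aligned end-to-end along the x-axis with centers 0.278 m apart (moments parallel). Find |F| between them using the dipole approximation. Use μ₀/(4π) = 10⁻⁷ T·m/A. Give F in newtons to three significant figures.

F ≈ 1.10×10⁻⁴ N

On-axis B of dipole 1: B = (μ₀/4π)·2m₁/r³. Force on dipole 2: F = m₂·dB/dr.
dB/dr = −(μ₀/4π)·6m₁/r⁴, so |F| = (μ₀/4π)·6m₁m₂/r⁴.
F = 6(10⁻⁷)(1.73)(0.632)/(0.278)⁴ = 1.098×10⁻⁴ N.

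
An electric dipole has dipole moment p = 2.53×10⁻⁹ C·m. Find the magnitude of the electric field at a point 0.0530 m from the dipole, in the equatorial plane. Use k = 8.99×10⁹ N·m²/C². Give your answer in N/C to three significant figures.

E ≈ 1.53×10⁵ N/C

On the perpendicular bisector E = kp/r³ (half the axial value at the same distance).
E = (8.99×10⁹)(2.53×10⁻⁹) / (0.0530)³ = 1.528×10⁵ N/C.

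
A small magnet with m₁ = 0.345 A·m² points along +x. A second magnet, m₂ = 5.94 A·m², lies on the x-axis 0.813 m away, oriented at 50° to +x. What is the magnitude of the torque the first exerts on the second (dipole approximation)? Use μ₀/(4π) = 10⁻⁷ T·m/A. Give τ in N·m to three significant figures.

Dipole B is on the axis of dipole A, so B₁ there is axial: B₁ = (μ₀/4π)·2m₁/r³ along +x.
B₁ = 2(10⁻⁷)(0.345)/(0.813)³ = 1.284×10⁻⁷ T.
τ = m₂ B₁ sinθ.
τ = (5.94)(1.284×10⁻⁷)·sin50° = 5.843×10⁻⁷ N·m.

τ ≈ 5.84×10⁻⁷ N·m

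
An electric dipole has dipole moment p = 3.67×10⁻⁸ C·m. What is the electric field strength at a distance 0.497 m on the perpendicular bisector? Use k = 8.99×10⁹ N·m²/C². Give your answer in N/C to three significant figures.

On the perpendicular bisector E = kp/r³ (half the axial value at the same distance).
E = (8.99×10⁹)(3.67×10⁻⁸) / (0.497)³ = 2688 N/C.

E ≈ 2690 N/C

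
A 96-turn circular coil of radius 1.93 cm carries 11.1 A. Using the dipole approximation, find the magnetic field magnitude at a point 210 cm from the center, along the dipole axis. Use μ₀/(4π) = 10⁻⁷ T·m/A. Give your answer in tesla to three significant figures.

B ≈ 2.69×10⁻⁸ T

m = NIA = NIπa² = 96·(11.1)·π·(0.0193)² = 1.247 A·m².
On axis B = (μ₀/4π)·2m/r³.
B = 2·(10⁻⁷)·(1.247) / (2.10)³ = 2.693×10⁻⁸ T.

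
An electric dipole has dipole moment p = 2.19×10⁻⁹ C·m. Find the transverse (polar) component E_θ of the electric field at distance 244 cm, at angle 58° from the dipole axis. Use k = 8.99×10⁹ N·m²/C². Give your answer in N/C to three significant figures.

E_θ ≈ 1.15 N/C

For a dipole, E_θ = (kp sinθ)/r³.
kp/r³ = (8.99×10⁹)(2.19×10⁻⁹)/(2.44)³ = 1.355 N/C.
E_θ = 1.355·sin58° = 1.149 N/C.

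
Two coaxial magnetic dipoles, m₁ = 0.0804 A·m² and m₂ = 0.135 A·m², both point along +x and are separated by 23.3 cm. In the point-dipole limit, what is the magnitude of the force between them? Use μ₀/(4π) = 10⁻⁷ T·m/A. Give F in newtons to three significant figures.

On-axis B of dipole 1: B = (μ₀/4π)·2m₁/r³. Force on dipole 2: F = m₂·dB/dr.
dB/dr = −(μ₀/4π)·6m₁/r⁴, so |F| = (μ₀/4π)·6m₁m₂/r⁴.
F = 6(10⁻⁷)(0.0804)(0.135)/(0.233)⁴ = 2.210×10⁻⁶ N.

F ≈ 2.21×10⁻⁶ N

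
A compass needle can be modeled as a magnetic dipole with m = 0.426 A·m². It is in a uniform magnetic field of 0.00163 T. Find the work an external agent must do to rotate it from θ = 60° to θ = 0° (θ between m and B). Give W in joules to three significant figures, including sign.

W ≈ -3.47×10⁻⁴ J

W_ext = ΔU = −mB cosθ₂ + mB cosθ₁ = mB(cosθ₁ − cosθ₂).
W = (0.426)(0.00163)·(cos60° − cos0°) = (6.944×10⁻⁴)·(-0.5000) = -3.472×10⁻⁴ J.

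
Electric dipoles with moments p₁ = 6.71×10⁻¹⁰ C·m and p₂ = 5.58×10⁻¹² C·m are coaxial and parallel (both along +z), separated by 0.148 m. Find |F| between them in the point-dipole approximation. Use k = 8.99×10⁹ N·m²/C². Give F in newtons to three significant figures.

F ≈ 4.21×10⁻⁷ N

On-axis field of dipole 1 at distance r: E = 2kp₁/r³. Force on dipole 2 is F = p₂·dE/dr (gradient along axis).
dE/dr = −6kp₁/r⁴, so |F| = 6kp₁p₂/r⁴ (attractive for aligned moments).
F = 6(8.99×10⁹)(6.71×10⁻¹⁰)(5.58×10⁻¹²)/(0.148)⁴ = 4.209×10⁻⁷ N.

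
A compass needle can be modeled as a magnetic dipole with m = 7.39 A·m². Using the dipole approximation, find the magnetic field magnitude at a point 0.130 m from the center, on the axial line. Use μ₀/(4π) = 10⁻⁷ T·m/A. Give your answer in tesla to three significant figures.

B ≈ 6.73×10⁻⁴ T

On axis B = (μ₀/4π)·2m/r³.
B = 2·(10⁻⁷)·(7.39) / (0.130)³ = 6.727×10⁻⁴ T.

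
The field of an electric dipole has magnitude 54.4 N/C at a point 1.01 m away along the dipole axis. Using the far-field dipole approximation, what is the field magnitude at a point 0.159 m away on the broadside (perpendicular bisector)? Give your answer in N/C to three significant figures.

E ≈ 6970 N/C

Dipole fields scale as 1/r³ in the far field.
The axial field is twice the equatorial field at the same r, so the geometry factor is 1/2.
E₂ = E₁ · (1/2) · (r₁/r₂)³ = 54.4 · 0.5 · (1.01/0.159)³.
(r₁/r₂)³ = (6.352)³ = 256.3.
E₂ ≈ 6972 N/C.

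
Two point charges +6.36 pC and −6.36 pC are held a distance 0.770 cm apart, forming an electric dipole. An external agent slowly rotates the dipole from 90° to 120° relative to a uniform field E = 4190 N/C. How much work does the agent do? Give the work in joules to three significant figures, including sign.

W ≈ 1.03×10⁻¹⁰ J

Dipole moment p = qd = (6.36×10⁻¹² C)(0.00770 m) = 4.897×10⁻¹⁴ C·m.
W_ext = ΔU = U(θ₂) − U(θ₁) = −pE cosθ₂ − (−pE cosθ₁) = pE(cosθ₁ − cosθ₂).
W = (4.897×10⁻¹⁴)(4190)·(cos90° − cos120°) = (2.052×10⁻¹⁰)·(+0.5000) = 1.026×10⁻¹⁰ J.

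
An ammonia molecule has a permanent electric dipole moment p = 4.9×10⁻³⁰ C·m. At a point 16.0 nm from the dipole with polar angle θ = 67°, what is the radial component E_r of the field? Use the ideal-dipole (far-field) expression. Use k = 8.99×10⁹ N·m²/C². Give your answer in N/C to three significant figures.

E_r ≈ 8400 N/C

For a dipole, E_r = (2kp cosθ)/r³.
kp/r³ = (8.99×10⁹)(4.90×10⁻³⁰)/(1.60×10⁻⁸)³ = 1.075×10⁴ N/C.
E_r = 2·1.075×10⁴·cos67° = 8404 N/C.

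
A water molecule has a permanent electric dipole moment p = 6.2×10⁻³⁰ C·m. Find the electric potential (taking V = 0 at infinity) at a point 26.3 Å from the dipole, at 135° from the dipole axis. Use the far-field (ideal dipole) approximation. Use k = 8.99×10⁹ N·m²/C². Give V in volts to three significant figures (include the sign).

V ≈ -0.00570 V

The dipole potential is V = kp cosθ / r².
V = (8.99×10⁹)(6.20×10⁻³⁰)·cos135° / (2.63×10⁻⁹)² = -0.005698 V.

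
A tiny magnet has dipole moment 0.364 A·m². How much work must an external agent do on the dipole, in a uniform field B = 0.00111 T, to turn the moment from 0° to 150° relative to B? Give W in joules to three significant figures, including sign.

W_ext = ΔU = −mB cosθ₂ + mB cosθ₁ = mB(cosθ₁ − cosθ₂).
W = (0.364)(0.00111)·(cos0° − cos150°) = (4.040×10⁻⁴)·(+1.8660) = 7.539×10⁻⁴ J.

W ≈ 7.54×10⁻⁴ J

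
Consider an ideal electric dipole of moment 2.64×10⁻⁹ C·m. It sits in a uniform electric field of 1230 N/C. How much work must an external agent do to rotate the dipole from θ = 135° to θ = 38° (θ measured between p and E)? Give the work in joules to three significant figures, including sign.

W_ext = ΔU = U(θ₂) − U(θ₁) = −pE cosθ₂ − (−pE cosθ₁) = pE(cosθ₁ − cosθ₂).
W = (2.64×10⁻⁹)(1230)·(cos135° − cos38°) = (3.247×10⁻⁶)·(-1.4951) = -4.855×10⁻⁶ J.

W ≈ -4.85×10⁻⁶ J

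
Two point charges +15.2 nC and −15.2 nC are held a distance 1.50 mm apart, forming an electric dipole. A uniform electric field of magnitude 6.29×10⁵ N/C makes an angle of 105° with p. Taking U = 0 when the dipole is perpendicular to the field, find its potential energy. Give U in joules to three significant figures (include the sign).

U ≈ 3.71×10⁻⁶ J

Dipole moment p = qd = (1.52×10⁻⁸ C)(0.00150 m) = 2.28×10⁻¹¹ C·m.
U = −p·E = −pE cosθ.
U = −(2.28×10⁻¹¹)(6.29×10⁵)·cos105° = 3.712×10⁻⁶ J.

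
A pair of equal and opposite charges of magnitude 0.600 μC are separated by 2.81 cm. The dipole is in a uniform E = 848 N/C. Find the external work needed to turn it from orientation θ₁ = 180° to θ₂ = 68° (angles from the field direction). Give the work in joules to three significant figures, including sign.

W ≈ -1.97×10⁻⁵ J

Dipole moment p = qd = (6.00×10⁻⁷ C)(0.0281 m) = 1.686×10⁻⁸ C·m.
W_ext = ΔU = U(θ₂) − U(θ₁) = −pE cosθ₂ − (−pE cosθ₁) = pE(cosθ₁ − cosθ₂).
W = (1.686×10⁻⁸)(848)·(cos180° − cos68°) = (1.430×10⁻⁵)·(-1.3746) = -1.965×10⁻⁵ J.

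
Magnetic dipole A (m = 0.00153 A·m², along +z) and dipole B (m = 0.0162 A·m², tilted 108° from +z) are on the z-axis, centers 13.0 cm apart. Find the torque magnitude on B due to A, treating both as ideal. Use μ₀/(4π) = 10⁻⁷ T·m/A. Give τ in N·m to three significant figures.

τ ≈ 2.15×10⁻⁹ N·m

Dipole B is on the axis of dipole A, so B₁ there is axial: B₁ = (μ₀/4π)·2m₁/r³ along +z.
B₁ = 2(10⁻⁷)(0.00153)/(0.130)³ = 1.393×10⁻⁷ T.
τ = m₂ B₁ sinθ.
τ = (0.0162)(1.393×10⁻⁷)·sin108° = 2.146×10⁻⁹ N·m.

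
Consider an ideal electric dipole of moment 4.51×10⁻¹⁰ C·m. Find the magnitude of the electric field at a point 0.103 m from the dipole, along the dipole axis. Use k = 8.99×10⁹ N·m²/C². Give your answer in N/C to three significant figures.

On the dipole axis E = 2kp/r³.
E = 2·(8.99×10⁹)(4.51×10⁻¹⁰) / (0.103)³ = 7421 N/C.

E ≈ 7420 N/C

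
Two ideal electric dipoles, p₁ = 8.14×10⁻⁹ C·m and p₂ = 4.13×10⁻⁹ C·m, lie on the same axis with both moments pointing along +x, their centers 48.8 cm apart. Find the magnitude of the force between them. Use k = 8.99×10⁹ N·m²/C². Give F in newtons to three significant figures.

F ≈ 3.20×10⁻⁵ N

On-axis field of dipole 1 at distance r: E = 2kp₁/r³. Force on dipole 2 is F = p₂·dE/dr (gradient along axis).
dE/dr = −6kp₁/r⁴, so |F| = 6kp₁p₂/r⁴ (attractive for aligned moments).
F = 6(8.99×10⁹)(8.14×10⁻⁹)(4.13×10⁻⁹)/(0.488)⁴ = 3.197×10⁻⁵ N.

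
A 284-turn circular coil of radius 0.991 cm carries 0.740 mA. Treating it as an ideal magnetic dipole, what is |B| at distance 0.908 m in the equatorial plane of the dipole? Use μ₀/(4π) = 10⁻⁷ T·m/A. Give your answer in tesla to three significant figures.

B ≈ 8.66×10⁻¹² T

m = NIA = NIπa² = 284·(7.40×10⁻⁴)·π·(0.00991)² = 6.484×10⁻⁵ A·m².
In the equatorial plane B = (μ₀/4π)·m/r³ (half the axial value).
B = (10⁻⁷)·(6.484×10⁻⁵) / (0.908)³ = 8.661×10⁻¹² T.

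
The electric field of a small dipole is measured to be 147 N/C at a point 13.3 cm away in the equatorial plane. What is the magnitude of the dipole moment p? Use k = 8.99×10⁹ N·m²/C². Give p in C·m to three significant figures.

p ≈ 3.85×10⁻¹¹ C·m

In the equatorial plane E = kp/r³, so p = Er³/(k).
p = (147)·(0.133)³ / (8.99×10⁹) = 3.847×10⁻¹¹ C·m.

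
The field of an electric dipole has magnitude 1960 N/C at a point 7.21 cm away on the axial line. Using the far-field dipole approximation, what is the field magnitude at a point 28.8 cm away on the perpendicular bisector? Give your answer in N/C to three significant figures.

E ≈ 15.4 N/C

Dipole fields scale as 1/r³ in the far field.
The axial field is twice the equatorial field at the same r, so the geometry factor is 1/2.
E₂ = E₁ · (1/2) · (r₁/r₂)³ = 1960 · 0.5 · (7.21/28.8)³.
(r₁/r₂)³ = (0.2503)³ = 0.01569.
E₂ ≈ 15.38 N/C.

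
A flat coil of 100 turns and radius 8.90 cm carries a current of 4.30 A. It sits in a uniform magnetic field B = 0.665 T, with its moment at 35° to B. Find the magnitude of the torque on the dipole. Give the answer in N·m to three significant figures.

m = NIA = NIπa² = 100·(4.30)·π·(0.0890)² = 10.7 A·m².
Torque on a magnetic dipole: τ = mB sinθ.
τ = (10.7)(0.665)·sin35° = 4.081 N·m.

τ ≈ 4.08 N·m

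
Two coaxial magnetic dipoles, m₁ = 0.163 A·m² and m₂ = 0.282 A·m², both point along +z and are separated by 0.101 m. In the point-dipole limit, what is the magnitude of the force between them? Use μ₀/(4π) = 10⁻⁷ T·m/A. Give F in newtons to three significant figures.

F ≈ 2.65×10⁻⁴ N

On-axis B of dipole 1: B = (μ₀/4π)·2m₁/r³. Force on dipole 2: F = m₂·dB/dr.
dB/dr = −(μ₀/4π)·6m₁/r⁴, so |F| = (μ₀/4π)·6m₁m₂/r⁴.
F = 6(10⁻⁷)(0.163)(0.282)/(0.101)⁴ = 2.650×10⁻⁴ N.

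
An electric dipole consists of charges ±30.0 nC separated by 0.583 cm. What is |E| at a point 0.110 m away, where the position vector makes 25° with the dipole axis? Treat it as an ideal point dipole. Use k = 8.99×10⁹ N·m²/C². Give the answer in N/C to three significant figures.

E ≈ 2200 N/C

Dipole moment p = qd = (3.00×10⁻⁸ C)(0.00583 m) = 1.749×10⁻¹⁰ C·m.
At angle θ the dipole field magnitude is E = (kp/r³)·√(1 + 3cos²θ).
kp/r³ = (8.99×10⁹)(1.749×10⁻¹⁰) / (0.110)³ = 1181 N/C.
√(1 + 3cos²25°) = √(1 + 3·0.8214) = √3.4642 ≈ 1.8612.
E ≈ 1181 × 1.861 = 2199 N/C.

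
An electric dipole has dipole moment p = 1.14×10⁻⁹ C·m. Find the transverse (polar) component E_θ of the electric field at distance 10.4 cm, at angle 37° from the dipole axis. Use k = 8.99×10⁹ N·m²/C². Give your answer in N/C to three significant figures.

E_θ ≈ 5480 N/C

For a dipole, E_θ = (kp sinθ)/r³.
kp/r³ = (8.99×10⁹)(1.14×10⁻⁹)/(0.104)³ = 9111 N/C.
E_θ = 9111·sin37° = 5483 N/C.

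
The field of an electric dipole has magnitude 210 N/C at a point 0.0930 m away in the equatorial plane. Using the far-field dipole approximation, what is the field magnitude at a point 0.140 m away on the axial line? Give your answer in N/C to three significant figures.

Dipole fields scale as 1/r³ in the far field.
The axial field is twice the equatorial field at the same r, so the geometry factor is 2/1.
E₂ = E₁ · (2/1) · (r₁/r₂)³ = 210 · 2 · (0.0930/0.140)³.
(r₁/r₂)³ = (0.6643)³ = 0.2931.
E₂ ≈ 123.1 N/C.

E ≈ 123 N/C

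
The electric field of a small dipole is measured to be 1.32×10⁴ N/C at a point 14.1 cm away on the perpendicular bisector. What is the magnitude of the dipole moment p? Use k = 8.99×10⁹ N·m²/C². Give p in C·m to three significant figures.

p ≈ 4.12×10⁻⁹ C·m

In the equatorial plane E = kp/r³, so p = Er³/(k).
p = (1.32×10⁴)·(0.141)³ / (8.99×10⁹) = 4.116×10⁻⁹ C·m.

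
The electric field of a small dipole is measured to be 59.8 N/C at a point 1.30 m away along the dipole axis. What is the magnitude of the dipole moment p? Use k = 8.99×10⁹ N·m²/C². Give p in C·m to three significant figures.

p ≈ 7.31×10⁻⁹ C·m

On axis E = 2kp/r³, so p = Er³/(2k).
p = (59.8)·(1.30)³ / (2·8.99×10⁹) = 7.307×10⁻⁹ C·m.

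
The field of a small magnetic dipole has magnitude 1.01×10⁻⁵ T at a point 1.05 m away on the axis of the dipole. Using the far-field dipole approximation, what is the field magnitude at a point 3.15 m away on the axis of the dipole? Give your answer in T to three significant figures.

Dipole fields scale as 1/r³ in the far field; the geometry is the same at both points.
B₂ = B₁ · (r₁/r₂)³ = 1.01×10⁻⁵ · (1.05/3.15)³.
(r₁/r₂)³ = (0.3333)³ = 0.03704.
B₂ ≈ 3.741×10⁻⁷ T.

B ≈ 3.74×10⁻⁷ T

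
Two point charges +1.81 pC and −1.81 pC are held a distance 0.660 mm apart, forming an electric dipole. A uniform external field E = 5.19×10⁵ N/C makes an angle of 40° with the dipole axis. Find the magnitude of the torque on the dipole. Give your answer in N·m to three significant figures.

Dipole moment p = qd = (1.81×10⁻¹² C)(6.60×10⁻⁴ m) = 1.195×10⁻¹⁵ C·m.
Torque on an electric dipole: τ = pE sinθ.
τ = (1.195×10⁻¹⁵)(5.19×10⁵)·sin40° = 3.987×10⁻¹⁰ N·m.

τ ≈ 3.99×10⁻¹⁰ N·m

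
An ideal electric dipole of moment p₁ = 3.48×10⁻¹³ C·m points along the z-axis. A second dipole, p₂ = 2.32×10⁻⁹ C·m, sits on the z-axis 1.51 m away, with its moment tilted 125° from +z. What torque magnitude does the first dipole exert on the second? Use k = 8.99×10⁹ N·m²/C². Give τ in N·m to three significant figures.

The second dipole sits on the axis of the first, so the field there is axial: E₁ = 2kp₁/r³ along +z.
E₁ = 2(8.99×10⁹)(3.48×10⁻¹³)/(1.51)³ = 0.001817 N/C.
Torque on the second dipole: τ = p₂ E₁ sinθ.
τ = (2.32×10⁻⁹)(0.001817)·sin125° = 3.454×10⁻¹² N·m.

τ ≈ 3.45×10⁻¹² N·m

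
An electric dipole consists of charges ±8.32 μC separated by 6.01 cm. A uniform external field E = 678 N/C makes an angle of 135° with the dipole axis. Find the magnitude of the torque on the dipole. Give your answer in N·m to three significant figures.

Dipole moment p = qd = (8.32×10⁻⁶ C)(0.0601 m) = 5.00×10⁻⁷ C·m.
Torque on an electric dipole: τ = pE sinθ.
τ = (5.00×10⁻⁷)(678)·sin135° = 2.397×10⁻⁴ N·m.

τ ≈ 2.40×10⁻⁴ N·m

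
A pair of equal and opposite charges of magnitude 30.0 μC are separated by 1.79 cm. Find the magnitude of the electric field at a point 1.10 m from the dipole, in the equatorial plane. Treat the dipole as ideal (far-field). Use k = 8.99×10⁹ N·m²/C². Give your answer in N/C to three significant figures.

E ≈ 3630 N/C

Dipole moment p = qd = (3.00×10⁻⁵ C)(0.0179 m) = 5.37×10⁻⁷ C·m.
In the equatorial plane E = kp/r³.
E = (8.99×10⁹)(5.37×10⁻⁷) / (1.10)³ = 3627 N/C.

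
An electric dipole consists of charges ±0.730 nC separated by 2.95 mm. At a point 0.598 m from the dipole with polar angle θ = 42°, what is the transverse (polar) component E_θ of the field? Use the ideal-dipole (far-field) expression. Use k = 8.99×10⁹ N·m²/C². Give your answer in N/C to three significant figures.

Dipole moment p = qd = (7.30×10⁻¹⁰ C)(0.00295 m) = 2.154×10⁻¹² C·m.
For a dipole, E_θ = (kp sinθ)/r³.
kp/r³ = (8.99×10⁹)(2.154×10⁻¹²)/(0.598)³ = 0.09055 N/C.
E_θ = 0.09055·sin42° = 0.06059 N/C.

E_θ ≈ 0.0606 N/C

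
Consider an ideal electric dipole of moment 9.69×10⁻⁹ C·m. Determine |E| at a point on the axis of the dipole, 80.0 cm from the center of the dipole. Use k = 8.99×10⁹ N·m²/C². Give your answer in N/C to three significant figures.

E ≈ 340 N/C

On the dipole axis E = 2kp/r³.
E = 2·(8.99×10⁹)(9.69×10⁻⁹) / (0.800)³ = 340.3 N/C.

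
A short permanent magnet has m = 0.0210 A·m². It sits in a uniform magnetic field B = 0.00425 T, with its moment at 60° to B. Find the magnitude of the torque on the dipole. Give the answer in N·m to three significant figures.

Torque on a magnetic dipole: τ = mB sinθ.
τ = (0.0210)(0.00425)·sin60° = 7.729×10⁻⁵ N·m.

τ ≈ 7.73×10⁻⁵ N·m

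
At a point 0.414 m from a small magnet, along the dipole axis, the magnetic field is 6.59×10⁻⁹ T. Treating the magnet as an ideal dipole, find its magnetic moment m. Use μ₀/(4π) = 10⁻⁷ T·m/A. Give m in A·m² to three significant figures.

m ≈ 0.00234 A·m²

On axis B = (μ₀/4π)·2m/r³, so m = Br³·4π/(μ₀·2).
m = (6.59×10⁻⁹)·(0.414)³ / (2·10⁻⁷) = 0.002338 A·m².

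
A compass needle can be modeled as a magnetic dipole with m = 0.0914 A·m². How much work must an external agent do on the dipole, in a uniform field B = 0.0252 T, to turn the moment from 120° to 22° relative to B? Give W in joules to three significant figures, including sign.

W_ext = ΔU = −mB cosθ₂ + mB cosθ₁ = mB(cosθ₁ − cosθ₂).
W = (0.0914)(0.0252)·(cos120° − cos22°) = (0.002303)·(-1.4272) = -0.003287 J.

W ≈ -0.00329 J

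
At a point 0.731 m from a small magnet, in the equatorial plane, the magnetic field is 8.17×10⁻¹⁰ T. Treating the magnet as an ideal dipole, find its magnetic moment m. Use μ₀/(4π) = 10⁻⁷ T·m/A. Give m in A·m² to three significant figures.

m ≈ 0.00319 A·m²

In the equatorial plane B = (μ₀/4π)·m/r³, so m = Br³·4π/(μ₀).
m = (8.17×10⁻¹⁰)·(0.731)³ / (10⁻⁷) = 0.003191 A·m².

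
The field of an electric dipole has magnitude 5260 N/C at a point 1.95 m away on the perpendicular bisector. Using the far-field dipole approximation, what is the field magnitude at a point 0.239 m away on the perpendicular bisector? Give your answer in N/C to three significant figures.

E ≈ 2.86×10⁶ N/C

Dipole fields scale as 1/r³ in the far field; the geometry is the same at both points.
E₂ = E₁ · (r₁/r₂)³ = 5260 · (1.95/0.239)³.
(r₁/r₂)³ = (8.159)³ = 543.1.
E₂ ≈ 2.857×10⁶ N/C.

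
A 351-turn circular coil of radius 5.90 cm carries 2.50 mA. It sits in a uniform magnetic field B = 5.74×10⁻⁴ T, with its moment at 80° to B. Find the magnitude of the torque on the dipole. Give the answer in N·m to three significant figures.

τ ≈ 5.42×10⁻⁶ N·m

m = NIA = NIπa² = 351·(0.00250)·π·(0.0590)² = 0.009596 A·m².
Torque on a magnetic dipole: τ = mB sinθ.
τ = (0.009596)(5.74×10⁻⁴)·sin80° = 5.424×10⁻⁶ N·m.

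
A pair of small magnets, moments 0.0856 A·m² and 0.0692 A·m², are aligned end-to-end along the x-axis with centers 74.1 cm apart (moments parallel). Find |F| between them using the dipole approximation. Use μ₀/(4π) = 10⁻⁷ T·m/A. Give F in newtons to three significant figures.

On-axis B of dipole 1: B = (μ₀/4π)·2m₁/r³. Force on dipole 2: F = m₂·dB/dr.
dB/dr = −(μ₀/4π)·6m₁/r⁴, so |F| = (μ₀/4π)·6m₁m₂/r⁴.
F = 6(10⁻⁷)(0.0856)(0.0692)/(0.741)⁴ = 1.179×10⁻⁸ N.

F ≈ 1.18×10⁻⁸ N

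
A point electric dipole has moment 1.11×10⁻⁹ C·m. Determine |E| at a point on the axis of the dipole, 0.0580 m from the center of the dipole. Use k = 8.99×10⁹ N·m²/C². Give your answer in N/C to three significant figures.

On the dipole axis E = 2kp/r³.
E = 2·(8.99×10⁹)(1.11×10⁻⁹) / (0.0580)³ = 1.023×10⁵ N/C.

E ≈ 1.02×10⁵ N/C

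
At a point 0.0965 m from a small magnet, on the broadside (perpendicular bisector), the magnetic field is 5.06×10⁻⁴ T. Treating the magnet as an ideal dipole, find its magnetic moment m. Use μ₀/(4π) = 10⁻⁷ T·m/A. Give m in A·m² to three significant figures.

In the equatorial plane B = (μ₀/4π)·m/r³, so m = Br³·4π/(μ₀).
m = (5.06×10⁻⁴)·(0.0965)³ / (10⁻⁷) = 4.547 A·m².

m ≈ 4.55 A·m²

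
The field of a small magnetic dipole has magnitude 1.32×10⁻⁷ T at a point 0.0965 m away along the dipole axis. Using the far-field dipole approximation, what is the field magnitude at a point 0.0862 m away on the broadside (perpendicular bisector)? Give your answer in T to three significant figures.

Dipole fields scale as 1/r³ in the far field.
The axial field is twice the equatorial field at the same r, so the geometry factor is 1/2.
B₂ = B₁ · (1/2) · (r₁/r₂)³ = 1.32×10⁻⁷ · 0.5 · (0.0965/0.0862)³.
(r₁/r₂)³ = (1.119)³ = 1.403.
B₂ ≈ 9.260×10⁻⁸ T.

B ≈ 9.26×10⁻⁸ T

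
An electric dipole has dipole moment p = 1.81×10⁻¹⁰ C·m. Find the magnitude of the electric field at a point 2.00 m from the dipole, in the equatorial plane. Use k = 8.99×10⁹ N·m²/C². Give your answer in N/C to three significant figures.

In the equatorial plane E = kp/r³.
E = (8.99×10⁹)(1.81×10⁻¹⁰) / (2.00)³ = 0.2034 N/C.

E ≈ 0.203 N/C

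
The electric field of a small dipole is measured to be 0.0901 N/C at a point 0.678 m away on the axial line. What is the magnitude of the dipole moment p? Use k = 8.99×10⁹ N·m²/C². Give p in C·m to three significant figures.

p ≈ 1.56×10⁻¹² C·m

On axis E = 2kp/r³, so p = Er³/(2k).
p = (0.0901)·(0.678)³ / (2·8.99×10⁹) = 1.562×10⁻¹² C·m.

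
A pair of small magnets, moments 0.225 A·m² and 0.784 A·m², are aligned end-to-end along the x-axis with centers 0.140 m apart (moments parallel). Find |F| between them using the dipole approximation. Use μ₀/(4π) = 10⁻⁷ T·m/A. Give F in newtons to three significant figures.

F ≈ 2.76×10⁻⁴ N

On-axis B of dipole 1: B = (μ₀/4π)·2m₁/r³. Force on dipole 2: F = m₂·dB/dr.
dB/dr = −(μ₀/4π)·6m₁/r⁴, so |F| = (μ₀/4π)·6m₁m₂/r⁴.
F = 6(10⁻⁷)(0.225)(0.784)/(0.140)⁴ = 2.755×10⁻⁴ N.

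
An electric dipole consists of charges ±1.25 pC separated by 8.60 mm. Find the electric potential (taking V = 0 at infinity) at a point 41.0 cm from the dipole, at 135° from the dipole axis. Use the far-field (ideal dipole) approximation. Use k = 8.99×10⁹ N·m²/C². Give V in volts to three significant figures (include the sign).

V ≈ -4.07×10⁻⁴ V

Dipole moment p = qd = (1.25×10⁻¹² C)(0.00860 m) = 1.075×10⁻¹⁴ C·m.
The dipole potential is V = kp cosθ / r².
V = (8.99×10⁹)(1.075×10⁻¹⁴)·cos135° / (0.410)² = -4.065×10⁻⁴ V.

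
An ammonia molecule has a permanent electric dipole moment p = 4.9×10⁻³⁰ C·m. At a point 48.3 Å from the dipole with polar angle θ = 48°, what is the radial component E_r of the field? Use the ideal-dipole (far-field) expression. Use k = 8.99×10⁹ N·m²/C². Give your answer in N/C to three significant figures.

For a dipole, E_r = (2kp cosθ)/r³.
kp/r³ = (8.99×10⁹)(4.90×10⁻³⁰)/(4.83×10⁻⁹)³ = 3.909×10⁵ N/C.
E_r = 2·3.909×10⁵·cos48° = 5.232×10⁵ N/C.

E_r ≈ 5.23×10⁵ N/C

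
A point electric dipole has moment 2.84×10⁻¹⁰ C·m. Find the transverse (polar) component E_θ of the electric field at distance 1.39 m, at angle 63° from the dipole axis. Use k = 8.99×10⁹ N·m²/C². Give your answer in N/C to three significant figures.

For a dipole, E_θ = (kp sinθ)/r³.
kp/r³ = (8.99×10⁹)(2.84×10⁻¹⁰)/(1.39)³ = 0.9507 N/C.
E_θ = 0.9507·sin63° = 0.8471 N/C.

E_θ ≈ 0.847 N/C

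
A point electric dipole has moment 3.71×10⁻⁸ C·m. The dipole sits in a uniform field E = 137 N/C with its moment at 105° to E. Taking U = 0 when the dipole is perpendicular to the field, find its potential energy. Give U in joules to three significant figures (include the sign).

U = −p·E = −pE cosθ.
U = −(3.71×10⁻⁸)(137)·cos105° = 1.315×10⁻⁶ J.

U ≈ 1.32×10⁻⁶ J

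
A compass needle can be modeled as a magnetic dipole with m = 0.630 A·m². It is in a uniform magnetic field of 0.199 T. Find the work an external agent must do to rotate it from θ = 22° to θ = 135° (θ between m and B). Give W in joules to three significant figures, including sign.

W_ext = ΔU = −mB cosθ₂ + mB cosθ₁ = mB(cosθ₁ − cosθ₂).
W = (0.630)(0.199)·(cos22° − cos135°) = (0.1254)·(+1.6343) = 0.2049 J.

W ≈ 0.205 J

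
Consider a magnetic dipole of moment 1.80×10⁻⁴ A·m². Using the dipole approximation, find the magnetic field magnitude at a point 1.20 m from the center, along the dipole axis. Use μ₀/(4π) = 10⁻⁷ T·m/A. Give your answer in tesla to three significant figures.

On axis B = (μ₀/4π)·2m/r³.
B = 2·(10⁻⁷)·(1.80×10⁻⁴) / (1.20)³ = 2.083×10⁻¹¹ T.

B ≈ 2.08×10⁻¹¹ T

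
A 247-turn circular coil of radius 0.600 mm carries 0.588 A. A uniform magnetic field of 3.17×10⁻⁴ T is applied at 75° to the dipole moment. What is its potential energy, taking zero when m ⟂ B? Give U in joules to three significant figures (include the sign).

m = NIA = NIπa² = 247·(0.588)·π·(6.00×10⁻⁴)² = 1.643×10⁻⁴ A·m².
U = −m·B = −mB cosθ.
U = −(1.643×10⁻⁴)(3.17×10⁻⁴)·cos75° = -1.348×10⁻⁸ J.

U ≈ -1.35×10⁻⁸ J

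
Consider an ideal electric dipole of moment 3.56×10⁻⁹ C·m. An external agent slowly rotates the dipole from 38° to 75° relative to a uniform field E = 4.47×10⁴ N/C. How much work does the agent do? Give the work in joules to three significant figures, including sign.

W_ext = ΔU = U(θ₂) − U(θ₁) = −pE cosθ₂ − (−pE cosθ₁) = pE(cosθ₁ − cosθ₂).
W = (3.56×10⁻⁹)(4.47×10⁴)·(cos38° − cos75°) = (1.591×10⁻⁴)·(+0.5292) = 8.421×10⁻⁵ J.

W ≈ 8.42×10⁻⁵ J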